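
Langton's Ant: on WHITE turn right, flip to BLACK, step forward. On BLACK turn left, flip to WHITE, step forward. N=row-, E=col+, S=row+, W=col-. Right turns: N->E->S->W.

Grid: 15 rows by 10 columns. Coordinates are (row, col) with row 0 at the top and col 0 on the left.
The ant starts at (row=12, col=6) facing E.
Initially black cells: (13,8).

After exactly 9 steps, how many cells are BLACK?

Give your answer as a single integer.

Step 1: on WHITE (12,6): turn R to S, flip to black, move to (13,6). |black|=2
Step 2: on WHITE (13,6): turn R to W, flip to black, move to (13,5). |black|=3
Step 3: on WHITE (13,5): turn R to N, flip to black, move to (12,5). |black|=4
Step 4: on WHITE (12,5): turn R to E, flip to black, move to (12,6). |black|=5
Step 5: on BLACK (12,6): turn L to N, flip to white, move to (11,6). |black|=4
Step 6: on WHITE (11,6): turn R to E, flip to black, move to (11,7). |black|=5
Step 7: on WHITE (11,7): turn R to S, flip to black, move to (12,7). |black|=6
Step 8: on WHITE (12,7): turn R to W, flip to black, move to (12,6). |black|=7
Step 9: on WHITE (12,6): turn R to N, flip to black, move to (11,6). |black|=8

Answer: 8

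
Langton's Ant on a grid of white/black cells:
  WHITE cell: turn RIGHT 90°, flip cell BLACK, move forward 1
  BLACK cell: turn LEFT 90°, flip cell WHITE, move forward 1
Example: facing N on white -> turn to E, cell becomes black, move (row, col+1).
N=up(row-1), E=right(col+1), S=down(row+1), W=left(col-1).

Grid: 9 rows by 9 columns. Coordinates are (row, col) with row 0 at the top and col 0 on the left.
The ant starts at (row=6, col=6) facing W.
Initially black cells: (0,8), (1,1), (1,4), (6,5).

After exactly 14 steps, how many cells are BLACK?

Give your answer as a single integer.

Answer: 12

Derivation:
Step 1: on WHITE (6,6): turn R to N, flip to black, move to (5,6). |black|=5
Step 2: on WHITE (5,6): turn R to E, flip to black, move to (5,7). |black|=6
Step 3: on WHITE (5,7): turn R to S, flip to black, move to (6,7). |black|=7
Step 4: on WHITE (6,7): turn R to W, flip to black, move to (6,6). |black|=8
Step 5: on BLACK (6,6): turn L to S, flip to white, move to (7,6). |black|=7
Step 6: on WHITE (7,6): turn R to W, flip to black, move to (7,5). |black|=8
Step 7: on WHITE (7,5): turn R to N, flip to black, move to (6,5). |black|=9
Step 8: on BLACK (6,5): turn L to W, flip to white, move to (6,4). |black|=8
Step 9: on WHITE (6,4): turn R to N, flip to black, move to (5,4). |black|=9
Step 10: on WHITE (5,4): turn R to E, flip to black, move to (5,5). |black|=10
Step 11: on WHITE (5,5): turn R to S, flip to black, move to (6,5). |black|=11
Step 12: on WHITE (6,5): turn R to W, flip to black, move to (6,4). |black|=12
Step 13: on BLACK (6,4): turn L to S, flip to white, move to (7,4). |black|=11
Step 14: on WHITE (7,4): turn R to W, flip to black, move to (7,3). |black|=12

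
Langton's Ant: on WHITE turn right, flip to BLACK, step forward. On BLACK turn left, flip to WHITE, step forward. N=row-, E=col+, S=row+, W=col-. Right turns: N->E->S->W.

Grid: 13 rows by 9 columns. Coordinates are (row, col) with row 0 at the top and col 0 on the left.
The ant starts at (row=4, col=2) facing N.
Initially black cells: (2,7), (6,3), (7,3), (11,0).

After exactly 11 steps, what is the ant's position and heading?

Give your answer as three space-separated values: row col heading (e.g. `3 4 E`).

Step 1: on WHITE (4,2): turn R to E, flip to black, move to (4,3). |black|=5
Step 2: on WHITE (4,3): turn R to S, flip to black, move to (5,3). |black|=6
Step 3: on WHITE (5,3): turn R to W, flip to black, move to (5,2). |black|=7
Step 4: on WHITE (5,2): turn R to N, flip to black, move to (4,2). |black|=8
Step 5: on BLACK (4,2): turn L to W, flip to white, move to (4,1). |black|=7
Step 6: on WHITE (4,1): turn R to N, flip to black, move to (3,1). |black|=8
Step 7: on WHITE (3,1): turn R to E, flip to black, move to (3,2). |black|=9
Step 8: on WHITE (3,2): turn R to S, flip to black, move to (4,2). |black|=10
Step 9: on WHITE (4,2): turn R to W, flip to black, move to (4,1). |black|=11
Step 10: on BLACK (4,1): turn L to S, flip to white, move to (5,1). |black|=10
Step 11: on WHITE (5,1): turn R to W, flip to black, move to (5,0). |black|=11

Answer: 5 0 W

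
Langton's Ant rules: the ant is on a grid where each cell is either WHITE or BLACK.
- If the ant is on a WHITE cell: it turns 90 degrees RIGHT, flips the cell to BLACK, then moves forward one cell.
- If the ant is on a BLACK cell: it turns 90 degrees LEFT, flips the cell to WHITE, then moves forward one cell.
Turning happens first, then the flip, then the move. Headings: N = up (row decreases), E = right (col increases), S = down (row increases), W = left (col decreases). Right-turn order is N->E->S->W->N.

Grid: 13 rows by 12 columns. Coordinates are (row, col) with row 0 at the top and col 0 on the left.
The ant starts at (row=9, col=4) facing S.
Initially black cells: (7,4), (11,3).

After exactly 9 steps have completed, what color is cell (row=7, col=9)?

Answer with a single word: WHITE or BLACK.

Step 1: on WHITE (9,4): turn R to W, flip to black, move to (9,3). |black|=3
Step 2: on WHITE (9,3): turn R to N, flip to black, move to (8,3). |black|=4
Step 3: on WHITE (8,3): turn R to E, flip to black, move to (8,4). |black|=5
Step 4: on WHITE (8,4): turn R to S, flip to black, move to (9,4). |black|=6
Step 5: on BLACK (9,4): turn L to E, flip to white, move to (9,5). |black|=5
Step 6: on WHITE (9,5): turn R to S, flip to black, move to (10,5). |black|=6
Step 7: on WHITE (10,5): turn R to W, flip to black, move to (10,4). |black|=7
Step 8: on WHITE (10,4): turn R to N, flip to black, move to (9,4). |black|=8
Step 9: on WHITE (9,4): turn R to E, flip to black, move to (9,5). |black|=9

Answer: WHITE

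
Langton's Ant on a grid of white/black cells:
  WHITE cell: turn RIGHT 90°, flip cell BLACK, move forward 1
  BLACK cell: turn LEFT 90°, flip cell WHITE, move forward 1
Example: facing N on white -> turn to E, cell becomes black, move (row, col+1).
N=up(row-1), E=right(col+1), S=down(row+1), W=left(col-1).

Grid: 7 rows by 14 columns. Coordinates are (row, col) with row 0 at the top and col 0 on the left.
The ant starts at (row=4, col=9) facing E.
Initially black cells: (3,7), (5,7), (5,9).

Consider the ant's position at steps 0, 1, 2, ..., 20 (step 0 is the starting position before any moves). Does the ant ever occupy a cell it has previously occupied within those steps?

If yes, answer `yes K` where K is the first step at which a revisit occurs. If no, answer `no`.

Answer: yes 5

Derivation:
Step 1: on WHITE (4,9): turn R to S, flip to black, move to (5,9). |black|=4 — new cell
Step 2: on BLACK (5,9): turn L to E, flip to white, move to (5,10). |black|=3 — new cell
Step 3: on WHITE (5,10): turn R to S, flip to black, move to (6,10). |black|=4 — new cell
Step 4: on WHITE (6,10): turn R to W, flip to black, move to (6,9). |black|=5 — new cell
Step 5: on WHITE (6,9): turn R to N, flip to black, move to (5,9). |black|=6 — REVISIT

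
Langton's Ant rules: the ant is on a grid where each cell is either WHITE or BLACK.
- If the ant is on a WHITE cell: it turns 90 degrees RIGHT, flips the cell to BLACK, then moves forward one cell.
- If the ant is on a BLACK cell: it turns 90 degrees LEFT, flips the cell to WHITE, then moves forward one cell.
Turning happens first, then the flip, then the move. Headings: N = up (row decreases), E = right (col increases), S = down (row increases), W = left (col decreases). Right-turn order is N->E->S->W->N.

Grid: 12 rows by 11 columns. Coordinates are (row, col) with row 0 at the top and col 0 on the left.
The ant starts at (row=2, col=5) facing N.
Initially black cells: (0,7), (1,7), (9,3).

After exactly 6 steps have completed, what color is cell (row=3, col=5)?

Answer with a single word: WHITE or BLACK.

Step 1: on WHITE (2,5): turn R to E, flip to black, move to (2,6). |black|=4
Step 2: on WHITE (2,6): turn R to S, flip to black, move to (3,6). |black|=5
Step 3: on WHITE (3,6): turn R to W, flip to black, move to (3,5). |black|=6
Step 4: on WHITE (3,5): turn R to N, flip to black, move to (2,5). |black|=7
Step 5: on BLACK (2,5): turn L to W, flip to white, move to (2,4). |black|=6
Step 6: on WHITE (2,4): turn R to N, flip to black, move to (1,4). |black|=7

Answer: BLACK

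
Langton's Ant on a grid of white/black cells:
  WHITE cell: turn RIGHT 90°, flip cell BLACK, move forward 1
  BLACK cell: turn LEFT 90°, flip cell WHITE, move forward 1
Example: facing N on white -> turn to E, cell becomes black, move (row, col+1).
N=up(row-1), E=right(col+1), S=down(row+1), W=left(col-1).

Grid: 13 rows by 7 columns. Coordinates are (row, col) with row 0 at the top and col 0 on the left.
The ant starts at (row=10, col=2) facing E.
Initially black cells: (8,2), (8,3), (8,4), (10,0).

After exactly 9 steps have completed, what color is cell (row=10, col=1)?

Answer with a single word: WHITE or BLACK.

Answer: BLACK

Derivation:
Step 1: on WHITE (10,2): turn R to S, flip to black, move to (11,2). |black|=5
Step 2: on WHITE (11,2): turn R to W, flip to black, move to (11,1). |black|=6
Step 3: on WHITE (11,1): turn R to N, flip to black, move to (10,1). |black|=7
Step 4: on WHITE (10,1): turn R to E, flip to black, move to (10,2). |black|=8
Step 5: on BLACK (10,2): turn L to N, flip to white, move to (9,2). |black|=7
Step 6: on WHITE (9,2): turn R to E, flip to black, move to (9,3). |black|=8
Step 7: on WHITE (9,3): turn R to S, flip to black, move to (10,3). |black|=9
Step 8: on WHITE (10,3): turn R to W, flip to black, move to (10,2). |black|=10
Step 9: on WHITE (10,2): turn R to N, flip to black, move to (9,2). |black|=11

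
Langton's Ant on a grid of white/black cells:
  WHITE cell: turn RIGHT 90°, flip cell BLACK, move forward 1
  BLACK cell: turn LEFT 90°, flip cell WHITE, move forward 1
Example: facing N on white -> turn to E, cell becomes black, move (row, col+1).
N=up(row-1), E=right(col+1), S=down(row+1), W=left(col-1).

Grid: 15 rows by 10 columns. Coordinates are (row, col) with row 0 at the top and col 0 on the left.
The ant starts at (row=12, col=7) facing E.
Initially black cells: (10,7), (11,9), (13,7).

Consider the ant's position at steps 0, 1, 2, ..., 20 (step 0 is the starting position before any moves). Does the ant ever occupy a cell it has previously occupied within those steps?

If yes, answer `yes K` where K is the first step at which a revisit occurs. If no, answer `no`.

Step 1: on WHITE (12,7): turn R to S, flip to black, move to (13,7). |black|=4 — new cell
Step 2: on BLACK (13,7): turn L to E, flip to white, move to (13,8). |black|=3 — new cell
Step 3: on WHITE (13,8): turn R to S, flip to black, move to (14,8). |black|=4 — new cell
Step 4: on WHITE (14,8): turn R to W, flip to black, move to (14,7). |black|=5 — new cell
Step 5: on WHITE (14,7): turn R to N, flip to black, move to (13,7). |black|=6 — REVISIT

Answer: yes 5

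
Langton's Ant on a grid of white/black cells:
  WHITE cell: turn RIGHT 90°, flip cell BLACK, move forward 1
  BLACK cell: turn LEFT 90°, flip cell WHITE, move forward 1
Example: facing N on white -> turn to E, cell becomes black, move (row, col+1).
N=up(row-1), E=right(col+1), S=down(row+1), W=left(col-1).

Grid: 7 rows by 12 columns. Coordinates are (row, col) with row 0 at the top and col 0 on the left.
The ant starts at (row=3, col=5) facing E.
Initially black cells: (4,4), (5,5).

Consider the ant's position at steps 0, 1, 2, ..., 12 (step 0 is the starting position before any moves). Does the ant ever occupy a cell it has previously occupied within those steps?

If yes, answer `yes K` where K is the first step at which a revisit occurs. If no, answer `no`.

Answer: yes 6

Derivation:
Step 1: on WHITE (3,5): turn R to S, flip to black, move to (4,5). |black|=3 — new cell
Step 2: on WHITE (4,5): turn R to W, flip to black, move to (4,4). |black|=4 — new cell
Step 3: on BLACK (4,4): turn L to S, flip to white, move to (5,4). |black|=3 — new cell
Step 4: on WHITE (5,4): turn R to W, flip to black, move to (5,3). |black|=4 — new cell
Step 5: on WHITE (5,3): turn R to N, flip to black, move to (4,3). |black|=5 — new cell
Step 6: on WHITE (4,3): turn R to E, flip to black, move to (4,4). |black|=6 — REVISIT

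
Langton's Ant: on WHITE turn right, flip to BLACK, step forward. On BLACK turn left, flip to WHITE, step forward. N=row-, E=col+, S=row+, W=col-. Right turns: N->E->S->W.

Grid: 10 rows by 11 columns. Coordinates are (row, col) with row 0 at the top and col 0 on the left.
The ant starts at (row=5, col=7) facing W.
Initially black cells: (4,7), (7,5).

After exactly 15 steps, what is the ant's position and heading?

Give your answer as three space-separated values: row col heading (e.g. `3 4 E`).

Step 1: on WHITE (5,7): turn R to N, flip to black, move to (4,7). |black|=3
Step 2: on BLACK (4,7): turn L to W, flip to white, move to (4,6). |black|=2
Step 3: on WHITE (4,6): turn R to N, flip to black, move to (3,6). |black|=3
Step 4: on WHITE (3,6): turn R to E, flip to black, move to (3,7). |black|=4
Step 5: on WHITE (3,7): turn R to S, flip to black, move to (4,7). |black|=5
Step 6: on WHITE (4,7): turn R to W, flip to black, move to (4,6). |black|=6
Step 7: on BLACK (4,6): turn L to S, flip to white, move to (5,6). |black|=5
Step 8: on WHITE (5,6): turn R to W, flip to black, move to (5,5). |black|=6
Step 9: on WHITE (5,5): turn R to N, flip to black, move to (4,5). |black|=7
Step 10: on WHITE (4,5): turn R to E, flip to black, move to (4,6). |black|=8
Step 11: on WHITE (4,6): turn R to S, flip to black, move to (5,6). |black|=9
Step 12: on BLACK (5,6): turn L to E, flip to white, move to (5,7). |black|=8
Step 13: on BLACK (5,7): turn L to N, flip to white, move to (4,7). |black|=7
Step 14: on BLACK (4,7): turn L to W, flip to white, move to (4,6). |black|=6
Step 15: on BLACK (4,6): turn L to S, flip to white, move to (5,6). |black|=5

Answer: 5 6 S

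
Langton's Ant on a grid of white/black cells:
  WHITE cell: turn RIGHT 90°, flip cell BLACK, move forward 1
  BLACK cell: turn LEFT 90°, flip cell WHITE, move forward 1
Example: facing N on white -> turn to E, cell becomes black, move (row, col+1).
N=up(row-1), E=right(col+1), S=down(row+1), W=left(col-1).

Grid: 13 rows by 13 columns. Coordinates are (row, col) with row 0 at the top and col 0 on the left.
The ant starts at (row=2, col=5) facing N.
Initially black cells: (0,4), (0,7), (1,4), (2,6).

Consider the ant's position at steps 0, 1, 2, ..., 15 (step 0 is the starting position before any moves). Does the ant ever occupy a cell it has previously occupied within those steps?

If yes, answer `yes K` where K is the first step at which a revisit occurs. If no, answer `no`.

Answer: yes 5

Derivation:
Step 1: on WHITE (2,5): turn R to E, flip to black, move to (2,6). |black|=5 — new cell
Step 2: on BLACK (2,6): turn L to N, flip to white, move to (1,6). |black|=4 — new cell
Step 3: on WHITE (1,6): turn R to E, flip to black, move to (1,7). |black|=5 — new cell
Step 4: on WHITE (1,7): turn R to S, flip to black, move to (2,7). |black|=6 — new cell
Step 5: on WHITE (2,7): turn R to W, flip to black, move to (2,6). |black|=7 — REVISIT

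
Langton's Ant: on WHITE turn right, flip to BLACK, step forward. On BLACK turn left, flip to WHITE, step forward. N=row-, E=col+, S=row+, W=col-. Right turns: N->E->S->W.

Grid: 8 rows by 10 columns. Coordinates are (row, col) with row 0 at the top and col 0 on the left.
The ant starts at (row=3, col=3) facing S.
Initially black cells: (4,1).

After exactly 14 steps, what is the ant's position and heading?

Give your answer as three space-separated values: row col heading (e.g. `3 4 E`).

Step 1: on WHITE (3,3): turn R to W, flip to black, move to (3,2). |black|=2
Step 2: on WHITE (3,2): turn R to N, flip to black, move to (2,2). |black|=3
Step 3: on WHITE (2,2): turn R to E, flip to black, move to (2,3). |black|=4
Step 4: on WHITE (2,3): turn R to S, flip to black, move to (3,3). |black|=5
Step 5: on BLACK (3,3): turn L to E, flip to white, move to (3,4). |black|=4
Step 6: on WHITE (3,4): turn R to S, flip to black, move to (4,4). |black|=5
Step 7: on WHITE (4,4): turn R to W, flip to black, move to (4,3). |black|=6
Step 8: on WHITE (4,3): turn R to N, flip to black, move to (3,3). |black|=7
Step 9: on WHITE (3,3): turn R to E, flip to black, move to (3,4). |black|=8
Step 10: on BLACK (3,4): turn L to N, flip to white, move to (2,4). |black|=7
Step 11: on WHITE (2,4): turn R to E, flip to black, move to (2,5). |black|=8
Step 12: on WHITE (2,5): turn R to S, flip to black, move to (3,5). |black|=9
Step 13: on WHITE (3,5): turn R to W, flip to black, move to (3,4). |black|=10
Step 14: on WHITE (3,4): turn R to N, flip to black, move to (2,4). |black|=11

Answer: 2 4 N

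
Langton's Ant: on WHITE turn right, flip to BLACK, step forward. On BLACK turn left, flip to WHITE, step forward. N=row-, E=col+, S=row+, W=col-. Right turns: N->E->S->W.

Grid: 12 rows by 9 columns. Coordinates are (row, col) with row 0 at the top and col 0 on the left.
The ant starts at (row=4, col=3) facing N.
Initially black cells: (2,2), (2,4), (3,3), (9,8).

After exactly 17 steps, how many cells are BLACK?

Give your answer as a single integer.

Step 1: on WHITE (4,3): turn R to E, flip to black, move to (4,4). |black|=5
Step 2: on WHITE (4,4): turn R to S, flip to black, move to (5,4). |black|=6
Step 3: on WHITE (5,4): turn R to W, flip to black, move to (5,3). |black|=7
Step 4: on WHITE (5,3): turn R to N, flip to black, move to (4,3). |black|=8
Step 5: on BLACK (4,3): turn L to W, flip to white, move to (4,2). |black|=7
Step 6: on WHITE (4,2): turn R to N, flip to black, move to (3,2). |black|=8
Step 7: on WHITE (3,2): turn R to E, flip to black, move to (3,3). |black|=9
Step 8: on BLACK (3,3): turn L to N, flip to white, move to (2,3). |black|=8
Step 9: on WHITE (2,3): turn R to E, flip to black, move to (2,4). |black|=9
Step 10: on BLACK (2,4): turn L to N, flip to white, move to (1,4). |black|=8
Step 11: on WHITE (1,4): turn R to E, flip to black, move to (1,5). |black|=9
Step 12: on WHITE (1,5): turn R to S, flip to black, move to (2,5). |black|=10
Step 13: on WHITE (2,5): turn R to W, flip to black, move to (2,4). |black|=11
Step 14: on WHITE (2,4): turn R to N, flip to black, move to (1,4). |black|=12
Step 15: on BLACK (1,4): turn L to W, flip to white, move to (1,3). |black|=11
Step 16: on WHITE (1,3): turn R to N, flip to black, move to (0,3). |black|=12
Step 17: on WHITE (0,3): turn R to E, flip to black, move to (0,4). |black|=13

Answer: 13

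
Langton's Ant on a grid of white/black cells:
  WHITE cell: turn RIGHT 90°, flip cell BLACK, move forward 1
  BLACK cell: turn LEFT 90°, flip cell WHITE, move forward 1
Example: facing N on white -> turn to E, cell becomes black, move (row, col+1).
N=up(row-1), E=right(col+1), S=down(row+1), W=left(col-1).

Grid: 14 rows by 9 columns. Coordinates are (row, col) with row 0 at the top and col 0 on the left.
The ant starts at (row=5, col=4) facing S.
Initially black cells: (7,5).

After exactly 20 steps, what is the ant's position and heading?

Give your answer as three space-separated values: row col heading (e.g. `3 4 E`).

Answer: 3 6 N

Derivation:
Step 1: on WHITE (5,4): turn R to W, flip to black, move to (5,3). |black|=2
Step 2: on WHITE (5,3): turn R to N, flip to black, move to (4,3). |black|=3
Step 3: on WHITE (4,3): turn R to E, flip to black, move to (4,4). |black|=4
Step 4: on WHITE (4,4): turn R to S, flip to black, move to (5,4). |black|=5
Step 5: on BLACK (5,4): turn L to E, flip to white, move to (5,5). |black|=4
Step 6: on WHITE (5,5): turn R to S, flip to black, move to (6,5). |black|=5
Step 7: on WHITE (6,5): turn R to W, flip to black, move to (6,4). |black|=6
Step 8: on WHITE (6,4): turn R to N, flip to black, move to (5,4). |black|=7
Step 9: on WHITE (5,4): turn R to E, flip to black, move to (5,5). |black|=8
Step 10: on BLACK (5,5): turn L to N, flip to white, move to (4,5). |black|=7
Step 11: on WHITE (4,5): turn R to E, flip to black, move to (4,6). |black|=8
Step 12: on WHITE (4,6): turn R to S, flip to black, move to (5,6). |black|=9
Step 13: on WHITE (5,6): turn R to W, flip to black, move to (5,5). |black|=10
Step 14: on WHITE (5,5): turn R to N, flip to black, move to (4,5). |black|=11
Step 15: on BLACK (4,5): turn L to W, flip to white, move to (4,4). |black|=10
Step 16: on BLACK (4,4): turn L to S, flip to white, move to (5,4). |black|=9
Step 17: on BLACK (5,4): turn L to E, flip to white, move to (5,5). |black|=8
Step 18: on BLACK (5,5): turn L to N, flip to white, move to (4,5). |black|=7
Step 19: on WHITE (4,5): turn R to E, flip to black, move to (4,6). |black|=8
Step 20: on BLACK (4,6): turn L to N, flip to white, move to (3,6). |black|=7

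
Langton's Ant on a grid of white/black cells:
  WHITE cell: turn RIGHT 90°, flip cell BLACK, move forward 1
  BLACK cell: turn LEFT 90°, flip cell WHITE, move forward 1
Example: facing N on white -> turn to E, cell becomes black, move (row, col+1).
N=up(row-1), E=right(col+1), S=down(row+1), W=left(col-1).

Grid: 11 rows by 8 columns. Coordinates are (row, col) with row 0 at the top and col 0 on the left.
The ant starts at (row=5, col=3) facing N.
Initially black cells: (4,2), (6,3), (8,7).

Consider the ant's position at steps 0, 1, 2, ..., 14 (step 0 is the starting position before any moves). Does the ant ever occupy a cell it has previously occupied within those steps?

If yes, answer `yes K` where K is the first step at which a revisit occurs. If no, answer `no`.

Answer: yes 7

Derivation:
Step 1: on WHITE (5,3): turn R to E, flip to black, move to (5,4). |black|=4 — new cell
Step 2: on WHITE (5,4): turn R to S, flip to black, move to (6,4). |black|=5 — new cell
Step 3: on WHITE (6,4): turn R to W, flip to black, move to (6,3). |black|=6 — new cell
Step 4: on BLACK (6,3): turn L to S, flip to white, move to (7,3). |black|=5 — new cell
Step 5: on WHITE (7,3): turn R to W, flip to black, move to (7,2). |black|=6 — new cell
Step 6: on WHITE (7,2): turn R to N, flip to black, move to (6,2). |black|=7 — new cell
Step 7: on WHITE (6,2): turn R to E, flip to black, move to (6,3). |black|=8 — REVISIT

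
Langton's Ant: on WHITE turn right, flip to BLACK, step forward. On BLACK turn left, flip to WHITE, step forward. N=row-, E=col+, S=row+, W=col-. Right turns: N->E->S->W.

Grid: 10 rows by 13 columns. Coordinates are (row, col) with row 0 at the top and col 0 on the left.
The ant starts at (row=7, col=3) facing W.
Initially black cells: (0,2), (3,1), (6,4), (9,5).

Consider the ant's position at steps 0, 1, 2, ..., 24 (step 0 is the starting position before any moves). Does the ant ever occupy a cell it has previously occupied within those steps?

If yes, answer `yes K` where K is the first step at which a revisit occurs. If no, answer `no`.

Step 1: on WHITE (7,3): turn R to N, flip to black, move to (6,3). |black|=5 — new cell
Step 2: on WHITE (6,3): turn R to E, flip to black, move to (6,4). |black|=6 — new cell
Step 3: on BLACK (6,4): turn L to N, flip to white, move to (5,4). |black|=5 — new cell
Step 4: on WHITE (5,4): turn R to E, flip to black, move to (5,5). |black|=6 — new cell
Step 5: on WHITE (5,5): turn R to S, flip to black, move to (6,5). |black|=7 — new cell
Step 6: on WHITE (6,5): turn R to W, flip to black, move to (6,4). |black|=8 — REVISIT

Answer: yes 6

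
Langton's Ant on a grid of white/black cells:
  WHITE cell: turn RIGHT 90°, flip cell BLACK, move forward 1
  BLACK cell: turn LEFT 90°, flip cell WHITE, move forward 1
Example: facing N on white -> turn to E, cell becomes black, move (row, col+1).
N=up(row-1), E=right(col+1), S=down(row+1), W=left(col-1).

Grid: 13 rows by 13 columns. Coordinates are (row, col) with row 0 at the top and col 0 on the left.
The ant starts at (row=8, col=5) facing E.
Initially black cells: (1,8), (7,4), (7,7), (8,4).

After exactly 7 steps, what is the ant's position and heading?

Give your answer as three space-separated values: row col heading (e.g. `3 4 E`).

Answer: 6 4 N

Derivation:
Step 1: on WHITE (8,5): turn R to S, flip to black, move to (9,5). |black|=5
Step 2: on WHITE (9,5): turn R to W, flip to black, move to (9,4). |black|=6
Step 3: on WHITE (9,4): turn R to N, flip to black, move to (8,4). |black|=7
Step 4: on BLACK (8,4): turn L to W, flip to white, move to (8,3). |black|=6
Step 5: on WHITE (8,3): turn R to N, flip to black, move to (7,3). |black|=7
Step 6: on WHITE (7,3): turn R to E, flip to black, move to (7,4). |black|=8
Step 7: on BLACK (7,4): turn L to N, flip to white, move to (6,4). |black|=7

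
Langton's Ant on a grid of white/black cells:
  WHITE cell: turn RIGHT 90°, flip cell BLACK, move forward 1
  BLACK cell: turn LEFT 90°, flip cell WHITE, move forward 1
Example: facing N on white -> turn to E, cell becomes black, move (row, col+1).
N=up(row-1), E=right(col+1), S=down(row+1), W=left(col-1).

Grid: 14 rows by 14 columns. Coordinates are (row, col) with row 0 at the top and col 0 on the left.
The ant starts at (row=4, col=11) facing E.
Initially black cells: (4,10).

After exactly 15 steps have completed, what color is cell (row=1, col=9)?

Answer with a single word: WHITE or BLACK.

Step 1: on WHITE (4,11): turn R to S, flip to black, move to (5,11). |black|=2
Step 2: on WHITE (5,11): turn R to W, flip to black, move to (5,10). |black|=3
Step 3: on WHITE (5,10): turn R to N, flip to black, move to (4,10). |black|=4
Step 4: on BLACK (4,10): turn L to W, flip to white, move to (4,9). |black|=3
Step 5: on WHITE (4,9): turn R to N, flip to black, move to (3,9). |black|=4
Step 6: on WHITE (3,9): turn R to E, flip to black, move to (3,10). |black|=5
Step 7: on WHITE (3,10): turn R to S, flip to black, move to (4,10). |black|=6
Step 8: on WHITE (4,10): turn R to W, flip to black, move to (4,9). |black|=7
Step 9: on BLACK (4,9): turn L to S, flip to white, move to (5,9). |black|=6
Step 10: on WHITE (5,9): turn R to W, flip to black, move to (5,8). |black|=7
Step 11: on WHITE (5,8): turn R to N, flip to black, move to (4,8). |black|=8
Step 12: on WHITE (4,8): turn R to E, flip to black, move to (4,9). |black|=9
Step 13: on WHITE (4,9): turn R to S, flip to black, move to (5,9). |black|=10
Step 14: on BLACK (5,9): turn L to E, flip to white, move to (5,10). |black|=9
Step 15: on BLACK (5,10): turn L to N, flip to white, move to (4,10). |black|=8

Answer: WHITE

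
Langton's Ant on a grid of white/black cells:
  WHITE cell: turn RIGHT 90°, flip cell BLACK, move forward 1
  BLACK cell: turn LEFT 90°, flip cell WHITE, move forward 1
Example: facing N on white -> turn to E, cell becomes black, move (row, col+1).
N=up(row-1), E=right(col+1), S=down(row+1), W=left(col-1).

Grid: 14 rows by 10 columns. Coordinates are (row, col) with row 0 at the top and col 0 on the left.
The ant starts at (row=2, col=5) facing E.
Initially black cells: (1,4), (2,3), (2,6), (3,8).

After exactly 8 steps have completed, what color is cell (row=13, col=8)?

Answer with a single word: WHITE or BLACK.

Step 1: on WHITE (2,5): turn R to S, flip to black, move to (3,5). |black|=5
Step 2: on WHITE (3,5): turn R to W, flip to black, move to (3,4). |black|=6
Step 3: on WHITE (3,4): turn R to N, flip to black, move to (2,4). |black|=7
Step 4: on WHITE (2,4): turn R to E, flip to black, move to (2,5). |black|=8
Step 5: on BLACK (2,5): turn L to N, flip to white, move to (1,5). |black|=7
Step 6: on WHITE (1,5): turn R to E, flip to black, move to (1,6). |black|=8
Step 7: on WHITE (1,6): turn R to S, flip to black, move to (2,6). |black|=9
Step 8: on BLACK (2,6): turn L to E, flip to white, move to (2,7). |black|=8

Answer: WHITE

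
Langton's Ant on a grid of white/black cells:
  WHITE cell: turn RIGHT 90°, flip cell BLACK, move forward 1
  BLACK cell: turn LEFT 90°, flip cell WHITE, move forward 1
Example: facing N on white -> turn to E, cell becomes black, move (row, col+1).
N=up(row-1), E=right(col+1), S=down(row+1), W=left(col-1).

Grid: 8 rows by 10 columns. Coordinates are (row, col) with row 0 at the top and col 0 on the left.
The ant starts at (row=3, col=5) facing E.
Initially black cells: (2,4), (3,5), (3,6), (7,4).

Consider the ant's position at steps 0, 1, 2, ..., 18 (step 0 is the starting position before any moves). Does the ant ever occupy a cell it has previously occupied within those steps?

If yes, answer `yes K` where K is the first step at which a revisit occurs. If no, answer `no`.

Answer: yes 7

Derivation:
Step 1: on BLACK (3,5): turn L to N, flip to white, move to (2,5). |black|=3 — new cell
Step 2: on WHITE (2,5): turn R to E, flip to black, move to (2,6). |black|=4 — new cell
Step 3: on WHITE (2,6): turn R to S, flip to black, move to (3,6). |black|=5 — new cell
Step 4: on BLACK (3,6): turn L to E, flip to white, move to (3,7). |black|=4 — new cell
Step 5: on WHITE (3,7): turn R to S, flip to black, move to (4,7). |black|=5 — new cell
Step 6: on WHITE (4,7): turn R to W, flip to black, move to (4,6). |black|=6 — new cell
Step 7: on WHITE (4,6): turn R to N, flip to black, move to (3,6). |black|=7 — REVISIT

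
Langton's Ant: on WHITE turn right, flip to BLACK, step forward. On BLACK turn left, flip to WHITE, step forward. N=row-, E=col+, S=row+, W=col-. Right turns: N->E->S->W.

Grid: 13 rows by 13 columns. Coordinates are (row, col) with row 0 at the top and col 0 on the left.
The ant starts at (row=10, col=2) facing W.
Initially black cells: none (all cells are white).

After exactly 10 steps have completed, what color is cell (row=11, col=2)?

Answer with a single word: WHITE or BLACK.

Answer: WHITE

Derivation:
Step 1: on WHITE (10,2): turn R to N, flip to black, move to (9,2). |black|=1
Step 2: on WHITE (9,2): turn R to E, flip to black, move to (9,3). |black|=2
Step 3: on WHITE (9,3): turn R to S, flip to black, move to (10,3). |black|=3
Step 4: on WHITE (10,3): turn R to W, flip to black, move to (10,2). |black|=4
Step 5: on BLACK (10,2): turn L to S, flip to white, move to (11,2). |black|=3
Step 6: on WHITE (11,2): turn R to W, flip to black, move to (11,1). |black|=4
Step 7: on WHITE (11,1): turn R to N, flip to black, move to (10,1). |black|=5
Step 8: on WHITE (10,1): turn R to E, flip to black, move to (10,2). |black|=6
Step 9: on WHITE (10,2): turn R to S, flip to black, move to (11,2). |black|=7
Step 10: on BLACK (11,2): turn L to E, flip to white, move to (11,3). |black|=6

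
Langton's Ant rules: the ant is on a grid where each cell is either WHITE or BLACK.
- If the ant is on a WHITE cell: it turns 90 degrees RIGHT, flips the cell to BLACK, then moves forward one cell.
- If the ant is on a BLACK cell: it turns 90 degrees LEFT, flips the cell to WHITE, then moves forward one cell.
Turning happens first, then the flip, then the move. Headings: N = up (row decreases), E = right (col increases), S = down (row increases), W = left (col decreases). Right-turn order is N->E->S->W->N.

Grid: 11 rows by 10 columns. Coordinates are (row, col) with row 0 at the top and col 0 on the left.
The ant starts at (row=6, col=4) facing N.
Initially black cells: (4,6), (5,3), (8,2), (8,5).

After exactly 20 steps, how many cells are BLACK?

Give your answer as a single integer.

Step 1: on WHITE (6,4): turn R to E, flip to black, move to (6,5). |black|=5
Step 2: on WHITE (6,5): turn R to S, flip to black, move to (7,5). |black|=6
Step 3: on WHITE (7,5): turn R to W, flip to black, move to (7,4). |black|=7
Step 4: on WHITE (7,4): turn R to N, flip to black, move to (6,4). |black|=8
Step 5: on BLACK (6,4): turn L to W, flip to white, move to (6,3). |black|=7
Step 6: on WHITE (6,3): turn R to N, flip to black, move to (5,3). |black|=8
Step 7: on BLACK (5,3): turn L to W, flip to white, move to (5,2). |black|=7
Step 8: on WHITE (5,2): turn R to N, flip to black, move to (4,2). |black|=8
Step 9: on WHITE (4,2): turn R to E, flip to black, move to (4,3). |black|=9
Step 10: on WHITE (4,3): turn R to S, flip to black, move to (5,3). |black|=10
Step 11: on WHITE (5,3): turn R to W, flip to black, move to (5,2). |black|=11
Step 12: on BLACK (5,2): turn L to S, flip to white, move to (6,2). |black|=10
Step 13: on WHITE (6,2): turn R to W, flip to black, move to (6,1). |black|=11
Step 14: on WHITE (6,1): turn R to N, flip to black, move to (5,1). |black|=12
Step 15: on WHITE (5,1): turn R to E, flip to black, move to (5,2). |black|=13
Step 16: on WHITE (5,2): turn R to S, flip to black, move to (6,2). |black|=14
Step 17: on BLACK (6,2): turn L to E, flip to white, move to (6,3). |black|=13
Step 18: on BLACK (6,3): turn L to N, flip to white, move to (5,3). |black|=12
Step 19: on BLACK (5,3): turn L to W, flip to white, move to (5,2). |black|=11
Step 20: on BLACK (5,2): turn L to S, flip to white, move to (6,2). |black|=10

Answer: 10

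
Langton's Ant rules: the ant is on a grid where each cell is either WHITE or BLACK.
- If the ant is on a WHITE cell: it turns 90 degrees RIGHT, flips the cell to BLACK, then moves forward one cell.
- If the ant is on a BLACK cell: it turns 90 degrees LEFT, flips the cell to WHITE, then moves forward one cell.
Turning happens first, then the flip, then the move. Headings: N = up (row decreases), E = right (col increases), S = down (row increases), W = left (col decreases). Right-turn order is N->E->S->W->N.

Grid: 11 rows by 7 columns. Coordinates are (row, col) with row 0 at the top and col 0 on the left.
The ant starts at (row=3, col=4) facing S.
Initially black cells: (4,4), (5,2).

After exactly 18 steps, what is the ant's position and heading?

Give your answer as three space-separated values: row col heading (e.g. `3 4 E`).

Answer: 4 5 N

Derivation:
Step 1: on WHITE (3,4): turn R to W, flip to black, move to (3,3). |black|=3
Step 2: on WHITE (3,3): turn R to N, flip to black, move to (2,3). |black|=4
Step 3: on WHITE (2,3): turn R to E, flip to black, move to (2,4). |black|=5
Step 4: on WHITE (2,4): turn R to S, flip to black, move to (3,4). |black|=6
Step 5: on BLACK (3,4): turn L to E, flip to white, move to (3,5). |black|=5
Step 6: on WHITE (3,5): turn R to S, flip to black, move to (4,5). |black|=6
Step 7: on WHITE (4,5): turn R to W, flip to black, move to (4,4). |black|=7
Step 8: on BLACK (4,4): turn L to S, flip to white, move to (5,4). |black|=6
Step 9: on WHITE (5,4): turn R to W, flip to black, move to (5,3). |black|=7
Step 10: on WHITE (5,3): turn R to N, flip to black, move to (4,3). |black|=8
Step 11: on WHITE (4,3): turn R to E, flip to black, move to (4,4). |black|=9
Step 12: on WHITE (4,4): turn R to S, flip to black, move to (5,4). |black|=10
Step 13: on BLACK (5,4): turn L to E, flip to white, move to (5,5). |black|=9
Step 14: on WHITE (5,5): turn R to S, flip to black, move to (6,5). |black|=10
Step 15: on WHITE (6,5): turn R to W, flip to black, move to (6,4). |black|=11
Step 16: on WHITE (6,4): turn R to N, flip to black, move to (5,4). |black|=12
Step 17: on WHITE (5,4): turn R to E, flip to black, move to (5,5). |black|=13
Step 18: on BLACK (5,5): turn L to N, flip to white, move to (4,5). |black|=12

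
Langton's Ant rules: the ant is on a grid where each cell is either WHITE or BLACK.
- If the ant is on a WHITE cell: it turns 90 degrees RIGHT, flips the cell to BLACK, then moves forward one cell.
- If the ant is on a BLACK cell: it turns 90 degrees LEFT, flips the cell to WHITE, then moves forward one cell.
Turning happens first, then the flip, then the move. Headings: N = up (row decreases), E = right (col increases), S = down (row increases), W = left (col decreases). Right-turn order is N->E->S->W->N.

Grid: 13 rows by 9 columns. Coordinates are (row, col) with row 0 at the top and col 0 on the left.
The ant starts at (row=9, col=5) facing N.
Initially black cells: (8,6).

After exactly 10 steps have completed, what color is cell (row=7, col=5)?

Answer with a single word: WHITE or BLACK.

Answer: WHITE

Derivation:
Step 1: on WHITE (9,5): turn R to E, flip to black, move to (9,6). |black|=2
Step 2: on WHITE (9,6): turn R to S, flip to black, move to (10,6). |black|=3
Step 3: on WHITE (10,6): turn R to W, flip to black, move to (10,5). |black|=4
Step 4: on WHITE (10,5): turn R to N, flip to black, move to (9,5). |black|=5
Step 5: on BLACK (9,5): turn L to W, flip to white, move to (9,4). |black|=4
Step 6: on WHITE (9,4): turn R to N, flip to black, move to (8,4). |black|=5
Step 7: on WHITE (8,4): turn R to E, flip to black, move to (8,5). |black|=6
Step 8: on WHITE (8,5): turn R to S, flip to black, move to (9,5). |black|=7
Step 9: on WHITE (9,5): turn R to W, flip to black, move to (9,4). |black|=8
Step 10: on BLACK (9,4): turn L to S, flip to white, move to (10,4). |black|=7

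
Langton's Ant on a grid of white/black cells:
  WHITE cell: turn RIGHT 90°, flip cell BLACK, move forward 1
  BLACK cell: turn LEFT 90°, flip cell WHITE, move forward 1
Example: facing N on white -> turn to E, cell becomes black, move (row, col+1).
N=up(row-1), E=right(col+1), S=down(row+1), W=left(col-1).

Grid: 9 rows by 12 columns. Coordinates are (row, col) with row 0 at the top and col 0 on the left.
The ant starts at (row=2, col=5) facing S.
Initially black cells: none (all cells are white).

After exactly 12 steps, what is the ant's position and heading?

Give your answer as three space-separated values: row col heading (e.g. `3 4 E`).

Answer: 2 7 S

Derivation:
Step 1: on WHITE (2,5): turn R to W, flip to black, move to (2,4). |black|=1
Step 2: on WHITE (2,4): turn R to N, flip to black, move to (1,4). |black|=2
Step 3: on WHITE (1,4): turn R to E, flip to black, move to (1,5). |black|=3
Step 4: on WHITE (1,5): turn R to S, flip to black, move to (2,5). |black|=4
Step 5: on BLACK (2,5): turn L to E, flip to white, move to (2,6). |black|=3
Step 6: on WHITE (2,6): turn R to S, flip to black, move to (3,6). |black|=4
Step 7: on WHITE (3,6): turn R to W, flip to black, move to (3,5). |black|=5
Step 8: on WHITE (3,5): turn R to N, flip to black, move to (2,5). |black|=6
Step 9: on WHITE (2,5): turn R to E, flip to black, move to (2,6). |black|=7
Step 10: on BLACK (2,6): turn L to N, flip to white, move to (1,6). |black|=6
Step 11: on WHITE (1,6): turn R to E, flip to black, move to (1,7). |black|=7
Step 12: on WHITE (1,7): turn R to S, flip to black, move to (2,7). |black|=8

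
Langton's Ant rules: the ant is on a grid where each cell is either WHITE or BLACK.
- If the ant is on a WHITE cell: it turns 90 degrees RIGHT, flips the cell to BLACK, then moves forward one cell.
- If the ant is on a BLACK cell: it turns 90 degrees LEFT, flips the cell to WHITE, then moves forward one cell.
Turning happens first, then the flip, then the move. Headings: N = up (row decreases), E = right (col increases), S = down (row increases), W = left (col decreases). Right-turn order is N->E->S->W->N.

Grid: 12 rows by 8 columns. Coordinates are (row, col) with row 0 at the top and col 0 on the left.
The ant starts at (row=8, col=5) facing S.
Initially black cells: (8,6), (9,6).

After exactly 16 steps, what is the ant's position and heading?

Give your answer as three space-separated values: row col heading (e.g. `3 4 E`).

Answer: 8 3 N

Derivation:
Step 1: on WHITE (8,5): turn R to W, flip to black, move to (8,4). |black|=3
Step 2: on WHITE (8,4): turn R to N, flip to black, move to (7,4). |black|=4
Step 3: on WHITE (7,4): turn R to E, flip to black, move to (7,5). |black|=5
Step 4: on WHITE (7,5): turn R to S, flip to black, move to (8,5). |black|=6
Step 5: on BLACK (8,5): turn L to E, flip to white, move to (8,6). |black|=5
Step 6: on BLACK (8,6): turn L to N, flip to white, move to (7,6). |black|=4
Step 7: on WHITE (7,6): turn R to E, flip to black, move to (7,7). |black|=5
Step 8: on WHITE (7,7): turn R to S, flip to black, move to (8,7). |black|=6
Step 9: on WHITE (8,7): turn R to W, flip to black, move to (8,6). |black|=7
Step 10: on WHITE (8,6): turn R to N, flip to black, move to (7,6). |black|=8
Step 11: on BLACK (7,6): turn L to W, flip to white, move to (7,5). |black|=7
Step 12: on BLACK (7,5): turn L to S, flip to white, move to (8,5). |black|=6
Step 13: on WHITE (8,5): turn R to W, flip to black, move to (8,4). |black|=7
Step 14: on BLACK (8,4): turn L to S, flip to white, move to (9,4). |black|=6
Step 15: on WHITE (9,4): turn R to W, flip to black, move to (9,3). |black|=7
Step 16: on WHITE (9,3): turn R to N, flip to black, move to (8,3). |black|=8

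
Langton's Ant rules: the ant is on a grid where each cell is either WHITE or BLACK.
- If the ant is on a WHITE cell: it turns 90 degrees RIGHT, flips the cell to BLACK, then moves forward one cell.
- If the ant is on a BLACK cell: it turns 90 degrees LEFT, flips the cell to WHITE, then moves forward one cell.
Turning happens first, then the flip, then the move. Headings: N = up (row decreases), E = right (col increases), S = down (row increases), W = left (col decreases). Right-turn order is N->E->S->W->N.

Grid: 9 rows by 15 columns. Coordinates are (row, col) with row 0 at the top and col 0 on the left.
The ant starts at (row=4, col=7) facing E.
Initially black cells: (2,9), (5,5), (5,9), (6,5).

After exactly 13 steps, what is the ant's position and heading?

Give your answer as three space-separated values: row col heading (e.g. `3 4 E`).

Step 1: on WHITE (4,7): turn R to S, flip to black, move to (5,7). |black|=5
Step 2: on WHITE (5,7): turn R to W, flip to black, move to (5,6). |black|=6
Step 3: on WHITE (5,6): turn R to N, flip to black, move to (4,6). |black|=7
Step 4: on WHITE (4,6): turn R to E, flip to black, move to (4,7). |black|=8
Step 5: on BLACK (4,7): turn L to N, flip to white, move to (3,7). |black|=7
Step 6: on WHITE (3,7): turn R to E, flip to black, move to (3,8). |black|=8
Step 7: on WHITE (3,8): turn R to S, flip to black, move to (4,8). |black|=9
Step 8: on WHITE (4,8): turn R to W, flip to black, move to (4,7). |black|=10
Step 9: on WHITE (4,7): turn R to N, flip to black, move to (3,7). |black|=11
Step 10: on BLACK (3,7): turn L to W, flip to white, move to (3,6). |black|=10
Step 11: on WHITE (3,6): turn R to N, flip to black, move to (2,6). |black|=11
Step 12: on WHITE (2,6): turn R to E, flip to black, move to (2,7). |black|=12
Step 13: on WHITE (2,7): turn R to S, flip to black, move to (3,7). |black|=13

Answer: 3 7 S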